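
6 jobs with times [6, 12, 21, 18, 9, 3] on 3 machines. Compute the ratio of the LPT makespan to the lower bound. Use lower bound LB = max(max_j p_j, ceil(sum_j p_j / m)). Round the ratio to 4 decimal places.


LPT order: [21, 18, 12, 9, 6, 3]
Machine loads after assignment: [24, 24, 21]
LPT makespan = 24
Lower bound = max(max_job, ceil(total/3)) = max(21, 23) = 23
Ratio = 24 / 23 = 1.0435

1.0435


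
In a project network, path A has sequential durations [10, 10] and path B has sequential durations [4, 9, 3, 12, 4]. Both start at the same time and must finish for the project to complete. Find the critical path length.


Path A total = 10 + 10 = 20
Path B total = 4 + 9 + 3 + 12 + 4 = 32
Critical path = longest path = max(20, 32) = 32

32


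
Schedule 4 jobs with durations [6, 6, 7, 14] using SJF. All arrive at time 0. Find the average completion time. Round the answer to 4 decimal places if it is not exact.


SJF order (ascending): [6, 6, 7, 14]
Completion times:
  Job 1: burst=6, C=6
  Job 2: burst=6, C=12
  Job 3: burst=7, C=19
  Job 4: burst=14, C=33
Average completion = 70/4 = 17.5

17.5


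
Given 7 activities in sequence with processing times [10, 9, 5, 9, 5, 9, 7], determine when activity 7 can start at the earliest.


Activity 7 starts after activities 1 through 6 complete.
Predecessor durations: [10, 9, 5, 9, 5, 9]
ES = 10 + 9 + 5 + 9 + 5 + 9 = 47

47


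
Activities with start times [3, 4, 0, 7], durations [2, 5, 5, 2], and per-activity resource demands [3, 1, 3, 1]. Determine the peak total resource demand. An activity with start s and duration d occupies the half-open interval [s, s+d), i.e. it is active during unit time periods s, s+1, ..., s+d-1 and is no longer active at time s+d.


Each activity i is active on [start_i, start_i + duration_i).
Compute total resource usage per time slot:
  t=0: active resources = [3], total = 3
  t=1: active resources = [3], total = 3
  t=2: active resources = [3], total = 3
  t=3: active resources = [3, 3], total = 6
  t=4: active resources = [3, 1, 3], total = 7
  t=5: active resources = [1], total = 1
  t=6: active resources = [1], total = 1
  t=7: active resources = [1, 1], total = 2
  t=8: active resources = [1, 1], total = 2
Peak resource demand = 7

7


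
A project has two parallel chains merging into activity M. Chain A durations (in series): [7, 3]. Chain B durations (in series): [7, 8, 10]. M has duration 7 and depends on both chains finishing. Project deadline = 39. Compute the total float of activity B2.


Forward pass: ES(B2) = sum of predecessors on chain B = 7
EF = ES + duration = 7 + 8 = 15
Backward pass: LF(M) = deadline = 39; LS(M) = 39 - 7 = 32
LF(B2) = LS(M) - sum(successors on chain B) = 32 - 10 = 22
LS = LF - duration = 22 - 8 = 14
Total float = LS - ES = 14 - 7 = 7

7


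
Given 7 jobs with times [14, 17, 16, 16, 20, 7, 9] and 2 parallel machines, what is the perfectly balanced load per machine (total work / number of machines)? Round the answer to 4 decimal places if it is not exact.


Total processing time = 14 + 17 + 16 + 16 + 20 + 7 + 9 = 99
Number of machines = 2
Ideal balanced load = 99 / 2 = 49.5

49.5


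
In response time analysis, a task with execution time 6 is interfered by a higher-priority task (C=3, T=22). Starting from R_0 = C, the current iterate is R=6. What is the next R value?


R_next = C + ceil(R_prev / T_hp) * C_hp
ceil(6 / 22) = ceil(0.2727) = 1
Interference = 1 * 3 = 3
R_next = 6 + 3 = 9

9


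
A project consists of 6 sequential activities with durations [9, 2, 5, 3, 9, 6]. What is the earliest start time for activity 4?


Activity 4 starts after activities 1 through 3 complete.
Predecessor durations: [9, 2, 5]
ES = 9 + 2 + 5 = 16

16


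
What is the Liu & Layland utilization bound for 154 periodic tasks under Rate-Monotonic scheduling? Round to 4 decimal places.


Compute 2^(1/154) = 1.0045111002
Subtract 1: 1.0045111002 - 1 = 0.0045111002
Multiply by n: 154 * 0.0045111002 = 0.6947094308
Round to 4 dp: 0.6947

0.6947


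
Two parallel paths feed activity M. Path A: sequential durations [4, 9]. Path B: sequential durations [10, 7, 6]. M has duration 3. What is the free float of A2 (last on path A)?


ES(A2) = sum of predecessors on chain A = 4
EF(A2) = ES + duration = 4 + 9 = 13
Successor of A2 is M. ES(M) = max(sum(A), sum(B)) = max(13, 23) = 23
Free float = ES(successor) - EF(current) = 23 - 13 = 10

10


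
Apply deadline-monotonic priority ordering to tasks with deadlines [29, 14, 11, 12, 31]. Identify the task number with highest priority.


Sort tasks by relative deadline (ascending):
  Task 3: deadline = 11
  Task 4: deadline = 12
  Task 2: deadline = 14
  Task 1: deadline = 29
  Task 5: deadline = 31
Priority order (highest first): [3, 4, 2, 1, 5]
Highest priority task = 3

3


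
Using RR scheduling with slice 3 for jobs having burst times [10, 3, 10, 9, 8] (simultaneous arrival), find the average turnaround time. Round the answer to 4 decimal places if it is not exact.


Time quantum = 3
Execution trace:
  J1 runs 3 units, time = 3
  J2 runs 3 units, time = 6
  J3 runs 3 units, time = 9
  J4 runs 3 units, time = 12
  J5 runs 3 units, time = 15
  J1 runs 3 units, time = 18
  J3 runs 3 units, time = 21
  J4 runs 3 units, time = 24
  J5 runs 3 units, time = 27
  J1 runs 3 units, time = 30
  J3 runs 3 units, time = 33
  J4 runs 3 units, time = 36
  J5 runs 2 units, time = 38
  J1 runs 1 units, time = 39
  J3 runs 1 units, time = 40
Finish times: [39, 6, 40, 36, 38]
Average turnaround = 159/5 = 31.8

31.8


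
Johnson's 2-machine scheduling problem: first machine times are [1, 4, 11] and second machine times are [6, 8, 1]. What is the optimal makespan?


Apply Johnson's rule:
  Group 1 (a <= b): [(1, 1, 6), (2, 4, 8)]
  Group 2 (a > b): [(3, 11, 1)]
Optimal job order: [1, 2, 3]
Schedule:
  Job 1: M1 done at 1, M2 done at 7
  Job 2: M1 done at 5, M2 done at 15
  Job 3: M1 done at 16, M2 done at 17
Makespan = 17

17


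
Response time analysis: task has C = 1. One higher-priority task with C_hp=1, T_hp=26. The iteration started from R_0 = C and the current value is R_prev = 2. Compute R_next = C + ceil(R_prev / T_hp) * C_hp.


R_next = C + ceil(R_prev / T_hp) * C_hp
ceil(2 / 26) = ceil(0.0769) = 1
Interference = 1 * 1 = 1
R_next = 1 + 1 = 2
R_next = R_prev, so the iteration has converged (response time = 2).

2


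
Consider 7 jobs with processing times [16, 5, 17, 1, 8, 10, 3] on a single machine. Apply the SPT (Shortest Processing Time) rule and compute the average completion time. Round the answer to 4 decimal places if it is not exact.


Sort jobs by processing time (SPT order): [1, 3, 5, 8, 10, 16, 17]
Compute completion times sequentially:
  Job 1: processing = 1, completes at 1
  Job 2: processing = 3, completes at 4
  Job 3: processing = 5, completes at 9
  Job 4: processing = 8, completes at 17
  Job 5: processing = 10, completes at 27
  Job 6: processing = 16, completes at 43
  Job 7: processing = 17, completes at 60
Sum of completion times = 161
Average completion time = 161/7 = 23.0

23.0


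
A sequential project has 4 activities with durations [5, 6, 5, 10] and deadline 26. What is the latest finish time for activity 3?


LF(activity 3) = deadline - sum of successor durations
Successors: activities 4 through 4 with durations [10]
Sum of successor durations = 10
LF = 26 - 10 = 16

16


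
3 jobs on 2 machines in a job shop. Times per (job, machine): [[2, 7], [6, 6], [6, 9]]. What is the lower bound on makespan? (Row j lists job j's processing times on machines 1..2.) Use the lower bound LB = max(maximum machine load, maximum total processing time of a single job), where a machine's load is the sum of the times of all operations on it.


Machine loads:
  Machine 1: 2 + 6 + 6 = 14
  Machine 2: 7 + 6 + 9 = 22
Max machine load = 22
Job totals:
  Job 1: 9
  Job 2: 12
  Job 3: 15
Max job total = 15
Lower bound = max(22, 15) = 22

22


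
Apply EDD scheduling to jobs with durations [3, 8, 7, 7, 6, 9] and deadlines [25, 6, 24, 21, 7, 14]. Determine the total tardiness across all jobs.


Sort by due date (EDD order): [(8, 6), (6, 7), (9, 14), (7, 21), (7, 24), (3, 25)]
Compute completion times and tardiness:
  Job 1: p=8, d=6, C=8, tardiness=max(0,8-6)=2
  Job 2: p=6, d=7, C=14, tardiness=max(0,14-7)=7
  Job 3: p=9, d=14, C=23, tardiness=max(0,23-14)=9
  Job 4: p=7, d=21, C=30, tardiness=max(0,30-21)=9
  Job 5: p=7, d=24, C=37, tardiness=max(0,37-24)=13
  Job 6: p=3, d=25, C=40, tardiness=max(0,40-25)=15
Total tardiness = 55

55


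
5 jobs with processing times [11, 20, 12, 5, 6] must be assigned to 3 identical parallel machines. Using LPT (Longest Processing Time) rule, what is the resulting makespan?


Sort jobs in decreasing order (LPT): [20, 12, 11, 6, 5]
Assign each job to the least loaded machine:
  Machine 1: jobs [20], load = 20
  Machine 2: jobs [12, 5], load = 17
  Machine 3: jobs [11, 6], load = 17
Makespan = max load = 20

20


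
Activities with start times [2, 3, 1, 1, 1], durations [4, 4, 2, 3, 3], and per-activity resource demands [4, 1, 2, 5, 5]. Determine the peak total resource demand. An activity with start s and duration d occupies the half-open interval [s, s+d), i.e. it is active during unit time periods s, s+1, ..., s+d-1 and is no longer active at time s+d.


Each activity i is active on [start_i, start_i + duration_i).
Compute total resource usage per time slot:
  t=0: active resources = [], total = 0
  t=1: active resources = [2, 5, 5], total = 12
  t=2: active resources = [4, 2, 5, 5], total = 16
  t=3: active resources = [4, 1, 5, 5], total = 15
  t=4: active resources = [4, 1], total = 5
  t=5: active resources = [4, 1], total = 5
  t=6: active resources = [1], total = 1
Peak resource demand = 16

16


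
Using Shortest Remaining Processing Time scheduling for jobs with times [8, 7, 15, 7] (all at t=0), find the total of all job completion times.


Since all jobs arrive at t=0, SRPT equals SPT ordering.
SPT order: [7, 7, 8, 15]
Completion times:
  Job 1: p=7, C=7
  Job 2: p=7, C=14
  Job 3: p=8, C=22
  Job 4: p=15, C=37
Total completion time = 7 + 14 + 22 + 37 = 80

80


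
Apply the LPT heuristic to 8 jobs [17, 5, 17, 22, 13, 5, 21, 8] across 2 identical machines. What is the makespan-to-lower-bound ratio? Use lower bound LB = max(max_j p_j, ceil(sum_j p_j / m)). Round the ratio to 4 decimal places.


LPT order: [22, 21, 17, 17, 13, 8, 5, 5]
Machine loads after assignment: [52, 56]
LPT makespan = 56
Lower bound = max(max_job, ceil(total/2)) = max(22, 54) = 54
Ratio = 56 / 54 = 1.037

1.037


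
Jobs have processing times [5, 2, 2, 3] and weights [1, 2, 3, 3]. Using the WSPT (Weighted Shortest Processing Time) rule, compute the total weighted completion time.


Compute p/w ratios and sort ascending (WSPT): [(2, 3), (2, 2), (3, 3), (5, 1)]
Compute weighted completion times:
  Job (p=2,w=3): C=2, w*C=3*2=6
  Job (p=2,w=2): C=4, w*C=2*4=8
  Job (p=3,w=3): C=7, w*C=3*7=21
  Job (p=5,w=1): C=12, w*C=1*12=12
Total weighted completion time = 47

47


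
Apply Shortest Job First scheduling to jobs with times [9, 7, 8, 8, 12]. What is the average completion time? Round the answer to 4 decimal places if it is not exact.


SJF order (ascending): [7, 8, 8, 9, 12]
Completion times:
  Job 1: burst=7, C=7
  Job 2: burst=8, C=15
  Job 3: burst=8, C=23
  Job 4: burst=9, C=32
  Job 5: burst=12, C=44
Average completion = 121/5 = 24.2

24.2


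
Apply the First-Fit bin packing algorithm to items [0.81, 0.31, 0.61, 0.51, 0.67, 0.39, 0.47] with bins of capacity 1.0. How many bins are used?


Place items sequentially using First-Fit:
  Item 0.81 -> new Bin 1
  Item 0.31 -> new Bin 2
  Item 0.61 -> Bin 2 (now 0.92)
  Item 0.51 -> new Bin 3
  Item 0.67 -> new Bin 4
  Item 0.39 -> Bin 3 (now 0.9)
  Item 0.47 -> new Bin 5
Total bins used = 5

5


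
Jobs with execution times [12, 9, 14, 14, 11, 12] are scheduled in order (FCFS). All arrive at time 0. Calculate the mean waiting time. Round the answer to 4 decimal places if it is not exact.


FCFS order (as given): [12, 9, 14, 14, 11, 12]
Waiting times:
  Job 1: wait = 0
  Job 2: wait = 12
  Job 3: wait = 21
  Job 4: wait = 35
  Job 5: wait = 49
  Job 6: wait = 60
Sum of waiting times = 177
Average waiting time = 177/6 = 29.5

29.5


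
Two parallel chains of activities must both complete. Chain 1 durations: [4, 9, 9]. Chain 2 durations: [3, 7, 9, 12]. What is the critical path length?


Path A total = 4 + 9 + 9 = 22
Path B total = 3 + 7 + 9 + 12 = 31
Critical path = longest path = max(22, 31) = 31

31


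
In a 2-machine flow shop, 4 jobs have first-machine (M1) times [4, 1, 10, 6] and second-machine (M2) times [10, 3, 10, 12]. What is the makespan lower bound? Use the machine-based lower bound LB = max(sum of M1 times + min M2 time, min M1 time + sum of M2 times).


LB1 = sum(M1 times) + min(M2 times) = 21 + 3 = 24
LB2 = min(M1 times) + sum(M2 times) = 1 + 35 = 36
Lower bound = max(LB1, LB2) = max(24, 36) = 36

36


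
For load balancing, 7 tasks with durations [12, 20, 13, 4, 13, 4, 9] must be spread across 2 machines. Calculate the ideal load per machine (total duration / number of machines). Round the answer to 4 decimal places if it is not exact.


Total processing time = 12 + 20 + 13 + 4 + 13 + 4 + 9 = 75
Number of machines = 2
Ideal balanced load = 75 / 2 = 37.5

37.5


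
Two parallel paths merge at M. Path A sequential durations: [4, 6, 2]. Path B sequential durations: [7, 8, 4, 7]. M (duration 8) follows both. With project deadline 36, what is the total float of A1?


Forward pass: ES(A1) = sum of predecessors on chain A = 0
EF = ES + duration = 0 + 4 = 4
Backward pass: LF(M) = deadline = 36; LS(M) = 36 - 8 = 28
LF(A1) = LS(M) - sum(successors on chain A) = 28 - 8 = 20
LS = LF - duration = 20 - 4 = 16
Total float = LS - ES = 16 - 0 = 16

16


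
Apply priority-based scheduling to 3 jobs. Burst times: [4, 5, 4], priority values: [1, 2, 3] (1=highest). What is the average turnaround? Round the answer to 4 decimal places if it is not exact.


Sort by priority (ascending = highest first):
Order: [(1, 4), (2, 5), (3, 4)]
Completion times:
  Priority 1, burst=4, C=4
  Priority 2, burst=5, C=9
  Priority 3, burst=4, C=13
Average turnaround = 26/3 = 8.6667

8.6667


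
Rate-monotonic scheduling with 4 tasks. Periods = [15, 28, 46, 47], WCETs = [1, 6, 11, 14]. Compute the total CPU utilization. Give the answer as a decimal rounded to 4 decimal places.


Compute individual utilizations (exact fractions):
  Task 1: C/T = 1/15 (approx. 0.0667)
  Task 2: C/T = 6/28 = 3/14 (approx. 0.2143)
  Task 3: C/T = 11/46 (approx. 0.2391)
  Task 4: C/T = 14/47 (approx. 0.2979)
Total utilization U = 1/15 + 3/14 + 11/46 + 14/47 = 92842/113505
Rounded to 4 decimal places: U = 0.8180
RM (Liu & Layland) bound for 4 tasks = 0.756828; compare with U = 92842/113505 (approx. 0.817955)
bound < U <= 1, so the RM sufficient condition is not met (inconclusive; an exact test such as response-time analysis is needed).

0.8180


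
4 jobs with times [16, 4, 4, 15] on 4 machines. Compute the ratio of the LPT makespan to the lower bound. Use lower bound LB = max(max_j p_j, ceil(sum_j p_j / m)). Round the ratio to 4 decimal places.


LPT order: [16, 15, 4, 4]
Machine loads after assignment: [16, 15, 4, 4]
LPT makespan = 16
Lower bound = max(max_job, ceil(total/4)) = max(16, 10) = 16
Ratio = 16 / 16 = 1.0

1.0


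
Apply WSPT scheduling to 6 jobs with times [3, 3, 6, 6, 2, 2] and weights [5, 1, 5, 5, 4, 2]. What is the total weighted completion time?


Compute p/w ratios and sort ascending (WSPT): [(2, 4), (3, 5), (2, 2), (6, 5), (6, 5), (3, 1)]
Compute weighted completion times:
  Job (p=2,w=4): C=2, w*C=4*2=8
  Job (p=3,w=5): C=5, w*C=5*5=25
  Job (p=2,w=2): C=7, w*C=2*7=14
  Job (p=6,w=5): C=13, w*C=5*13=65
  Job (p=6,w=5): C=19, w*C=5*19=95
  Job (p=3,w=1): C=22, w*C=1*22=22
Total weighted completion time = 229

229


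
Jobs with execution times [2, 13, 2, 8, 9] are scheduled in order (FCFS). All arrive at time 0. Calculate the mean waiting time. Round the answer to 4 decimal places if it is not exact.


FCFS order (as given): [2, 13, 2, 8, 9]
Waiting times:
  Job 1: wait = 0
  Job 2: wait = 2
  Job 3: wait = 15
  Job 4: wait = 17
  Job 5: wait = 25
Sum of waiting times = 59
Average waiting time = 59/5 = 11.8

11.8


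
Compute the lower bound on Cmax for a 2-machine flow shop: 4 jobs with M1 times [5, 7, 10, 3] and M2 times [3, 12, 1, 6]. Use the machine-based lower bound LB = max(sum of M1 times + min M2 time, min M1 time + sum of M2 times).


LB1 = sum(M1 times) + min(M2 times) = 25 + 1 = 26
LB2 = min(M1 times) + sum(M2 times) = 3 + 22 = 25
Lower bound = max(LB1, LB2) = max(26, 25) = 26

26


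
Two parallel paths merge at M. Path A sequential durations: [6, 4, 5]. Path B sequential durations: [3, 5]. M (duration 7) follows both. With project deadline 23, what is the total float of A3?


Forward pass: ES(A3) = sum of predecessors on chain A = 10
EF = ES + duration = 10 + 5 = 15
Backward pass: LF(M) = deadline = 23; LS(M) = 23 - 7 = 16
LF(A3) = LS(M) - sum(successors on chain A) = 16 - 0 = 16
LS = LF - duration = 16 - 5 = 11
Total float = LS - ES = 11 - 10 = 1

1


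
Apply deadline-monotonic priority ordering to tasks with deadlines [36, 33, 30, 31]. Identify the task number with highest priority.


Sort tasks by relative deadline (ascending):
  Task 3: deadline = 30
  Task 4: deadline = 31
  Task 2: deadline = 33
  Task 1: deadline = 36
Priority order (highest first): [3, 4, 2, 1]
Highest priority task = 3

3


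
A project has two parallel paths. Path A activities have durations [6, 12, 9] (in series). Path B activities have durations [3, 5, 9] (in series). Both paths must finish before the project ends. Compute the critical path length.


Path A total = 6 + 12 + 9 = 27
Path B total = 3 + 5 + 9 = 17
Critical path = longest path = max(27, 17) = 27

27


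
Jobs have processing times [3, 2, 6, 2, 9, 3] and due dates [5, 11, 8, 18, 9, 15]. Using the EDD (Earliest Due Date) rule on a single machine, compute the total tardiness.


Sort by due date (EDD order): [(3, 5), (6, 8), (9, 9), (2, 11), (3, 15), (2, 18)]
Compute completion times and tardiness:
  Job 1: p=3, d=5, C=3, tardiness=max(0,3-5)=0
  Job 2: p=6, d=8, C=9, tardiness=max(0,9-8)=1
  Job 3: p=9, d=9, C=18, tardiness=max(0,18-9)=9
  Job 4: p=2, d=11, C=20, tardiness=max(0,20-11)=9
  Job 5: p=3, d=15, C=23, tardiness=max(0,23-15)=8
  Job 6: p=2, d=18, C=25, tardiness=max(0,25-18)=7
Total tardiness = 34

34


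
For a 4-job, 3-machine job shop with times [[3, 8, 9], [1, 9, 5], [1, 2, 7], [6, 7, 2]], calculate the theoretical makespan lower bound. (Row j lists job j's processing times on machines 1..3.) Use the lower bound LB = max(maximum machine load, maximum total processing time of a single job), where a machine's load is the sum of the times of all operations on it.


Machine loads:
  Machine 1: 3 + 1 + 1 + 6 = 11
  Machine 2: 8 + 9 + 2 + 7 = 26
  Machine 3: 9 + 5 + 7 + 2 = 23
Max machine load = 26
Job totals:
  Job 1: 20
  Job 2: 15
  Job 3: 10
  Job 4: 15
Max job total = 20
Lower bound = max(26, 20) = 26

26


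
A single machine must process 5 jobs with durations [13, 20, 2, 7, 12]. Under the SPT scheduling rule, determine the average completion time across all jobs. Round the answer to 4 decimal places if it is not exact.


Sort jobs by processing time (SPT order): [2, 7, 12, 13, 20]
Compute completion times sequentially:
  Job 1: processing = 2, completes at 2
  Job 2: processing = 7, completes at 9
  Job 3: processing = 12, completes at 21
  Job 4: processing = 13, completes at 34
  Job 5: processing = 20, completes at 54
Sum of completion times = 120
Average completion time = 120/5 = 24.0

24.0


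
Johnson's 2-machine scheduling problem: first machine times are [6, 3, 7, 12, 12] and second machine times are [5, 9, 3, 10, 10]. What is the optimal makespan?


Apply Johnson's rule:
  Group 1 (a <= b): [(2, 3, 9)]
  Group 2 (a > b): [(4, 12, 10), (5, 12, 10), (1, 6, 5), (3, 7, 3)]
Optimal job order: [2, 4, 5, 1, 3]
Schedule:
  Job 2: M1 done at 3, M2 done at 12
  Job 4: M1 done at 15, M2 done at 25
  Job 5: M1 done at 27, M2 done at 37
  Job 1: M1 done at 33, M2 done at 42
  Job 3: M1 done at 40, M2 done at 45
Makespan = 45

45


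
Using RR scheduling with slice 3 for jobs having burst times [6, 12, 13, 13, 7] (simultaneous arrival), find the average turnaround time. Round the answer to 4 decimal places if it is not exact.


Time quantum = 3
Execution trace:
  J1 runs 3 units, time = 3
  J2 runs 3 units, time = 6
  J3 runs 3 units, time = 9
  J4 runs 3 units, time = 12
  J5 runs 3 units, time = 15
  J1 runs 3 units, time = 18
  J2 runs 3 units, time = 21
  J3 runs 3 units, time = 24
  J4 runs 3 units, time = 27
  J5 runs 3 units, time = 30
  J2 runs 3 units, time = 33
  J3 runs 3 units, time = 36
  J4 runs 3 units, time = 39
  J5 runs 1 units, time = 40
  J2 runs 3 units, time = 43
  J3 runs 3 units, time = 46
  J4 runs 3 units, time = 49
  J3 runs 1 units, time = 50
  J4 runs 1 units, time = 51
Finish times: [18, 43, 50, 51, 40]
Average turnaround = 202/5 = 40.4

40.4


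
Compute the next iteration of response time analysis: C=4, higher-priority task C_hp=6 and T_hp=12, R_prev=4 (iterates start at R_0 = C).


R_next = C + ceil(R_prev / T_hp) * C_hp
ceil(4 / 12) = ceil(0.3333) = 1
Interference = 1 * 6 = 6
R_next = 4 + 6 = 10

10


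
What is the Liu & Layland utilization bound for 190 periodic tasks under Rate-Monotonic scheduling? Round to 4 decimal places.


Compute 2^(1/190) = 1.0036548056
Subtract 1: 1.0036548056 - 1 = 0.0036548056
Multiply by n: 190 * 0.0036548056 = 0.6944130640
Round to 4 dp: 0.6944

0.6944


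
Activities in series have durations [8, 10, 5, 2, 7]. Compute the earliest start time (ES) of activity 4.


Activity 4 starts after activities 1 through 3 complete.
Predecessor durations: [8, 10, 5]
ES = 8 + 10 + 5 = 23

23


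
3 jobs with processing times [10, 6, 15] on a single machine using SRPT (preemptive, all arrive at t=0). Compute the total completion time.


Since all jobs arrive at t=0, SRPT equals SPT ordering.
SPT order: [6, 10, 15]
Completion times:
  Job 1: p=6, C=6
  Job 2: p=10, C=16
  Job 3: p=15, C=31
Total completion time = 6 + 16 + 31 = 53

53


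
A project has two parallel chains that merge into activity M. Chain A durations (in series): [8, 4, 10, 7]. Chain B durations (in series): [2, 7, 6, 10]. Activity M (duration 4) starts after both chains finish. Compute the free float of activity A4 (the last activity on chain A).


ES(A4) = sum of predecessors on chain A = 22
EF(A4) = ES + duration = 22 + 7 = 29
Successor of A4 is M. ES(M) = max(sum(A), sum(B)) = max(29, 25) = 29
Free float = ES(successor) - EF(current) = 29 - 29 = 0

0


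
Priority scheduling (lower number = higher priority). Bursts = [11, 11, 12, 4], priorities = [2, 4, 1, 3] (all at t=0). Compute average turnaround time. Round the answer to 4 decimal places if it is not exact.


Sort by priority (ascending = highest first):
Order: [(1, 12), (2, 11), (3, 4), (4, 11)]
Completion times:
  Priority 1, burst=12, C=12
  Priority 2, burst=11, C=23
  Priority 3, burst=4, C=27
  Priority 4, burst=11, C=38
Average turnaround = 100/4 = 25.0

25.0


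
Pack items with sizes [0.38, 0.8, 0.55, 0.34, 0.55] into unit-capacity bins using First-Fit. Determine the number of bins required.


Place items sequentially using First-Fit:
  Item 0.38 -> new Bin 1
  Item 0.8 -> new Bin 2
  Item 0.55 -> Bin 1 (now 0.93)
  Item 0.34 -> new Bin 3
  Item 0.55 -> Bin 3 (now 0.89)
Total bins used = 3

3


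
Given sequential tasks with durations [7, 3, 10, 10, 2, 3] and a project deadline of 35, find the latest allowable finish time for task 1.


LF(activity 1) = deadline - sum of successor durations
Successors: activities 2 through 6 with durations [3, 10, 10, 2, 3]
Sum of successor durations = 28
LF = 35 - 28 = 7

7


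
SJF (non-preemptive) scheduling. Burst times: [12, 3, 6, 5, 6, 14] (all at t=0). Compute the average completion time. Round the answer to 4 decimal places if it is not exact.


SJF order (ascending): [3, 5, 6, 6, 12, 14]
Completion times:
  Job 1: burst=3, C=3
  Job 2: burst=5, C=8
  Job 3: burst=6, C=14
  Job 4: burst=6, C=20
  Job 5: burst=12, C=32
  Job 6: burst=14, C=46
Average completion = 123/6 = 20.5

20.5


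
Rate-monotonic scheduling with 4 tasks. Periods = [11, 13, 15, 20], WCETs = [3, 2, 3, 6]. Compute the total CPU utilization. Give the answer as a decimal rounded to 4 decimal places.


Compute individual utilizations (exact fractions):
  Task 1: C/T = 3/11 (approx. 0.2727)
  Task 2: C/T = 2/13 (approx. 0.1538)
  Task 3: C/T = 3/15 = 1/5 (approx. 0.2)
  Task 4: C/T = 6/20 = 3/10 (approx. 0.3)
Total utilization U = 3/11 + 2/13 + 1/5 + 3/10 = 265/286
Rounded to 4 decimal places: U = 0.9266
RM (Liu & Layland) bound for 4 tasks = 0.756828; compare with U = 265/286 (approx. 0.926573)
bound < U <= 1, so the RM sufficient condition is not met (inconclusive; an exact test such as response-time analysis is needed).

0.9266


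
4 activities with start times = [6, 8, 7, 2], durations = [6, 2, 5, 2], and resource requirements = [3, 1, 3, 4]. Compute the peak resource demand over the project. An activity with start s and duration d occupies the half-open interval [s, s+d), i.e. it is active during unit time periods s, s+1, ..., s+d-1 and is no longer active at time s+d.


Each activity i is active on [start_i, start_i + duration_i).
Compute total resource usage per time slot:
  t=0: active resources = [], total = 0
  t=1: active resources = [], total = 0
  t=2: active resources = [4], total = 4
  t=3: active resources = [4], total = 4
  t=4: active resources = [], total = 0
  t=5: active resources = [], total = 0
  t=6: active resources = [3], total = 3
  t=7: active resources = [3, 3], total = 6
  t=8: active resources = [3, 1, 3], total = 7
  t=9: active resources = [3, 1, 3], total = 7
  t=10: active resources = [3, 3], total = 6
  t=11: active resources = [3, 3], total = 6
Peak resource demand = 7

7


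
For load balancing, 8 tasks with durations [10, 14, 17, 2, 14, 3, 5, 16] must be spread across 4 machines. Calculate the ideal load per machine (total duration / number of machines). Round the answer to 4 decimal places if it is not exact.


Total processing time = 10 + 14 + 17 + 2 + 14 + 3 + 5 + 16 = 81
Number of machines = 4
Ideal balanced load = 81 / 4 = 20.25

20.25


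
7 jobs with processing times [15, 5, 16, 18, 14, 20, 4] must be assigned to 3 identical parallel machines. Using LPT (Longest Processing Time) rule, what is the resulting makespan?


Sort jobs in decreasing order (LPT): [20, 18, 16, 15, 14, 5, 4]
Assign each job to the least loaded machine:
  Machine 1: jobs [20, 5, 4], load = 29
  Machine 2: jobs [18, 14], load = 32
  Machine 3: jobs [16, 15], load = 31
Makespan = max load = 32

32


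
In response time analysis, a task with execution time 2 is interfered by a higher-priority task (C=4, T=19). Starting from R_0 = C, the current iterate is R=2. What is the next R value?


R_next = C + ceil(R_prev / T_hp) * C_hp
ceil(2 / 19) = ceil(0.1053) = 1
Interference = 1 * 4 = 4
R_next = 2 + 4 = 6

6


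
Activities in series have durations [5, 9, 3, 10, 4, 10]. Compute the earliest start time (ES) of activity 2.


Activity 2 starts after activities 1 through 1 complete.
Predecessor durations: [5]
ES = 5 = 5

5


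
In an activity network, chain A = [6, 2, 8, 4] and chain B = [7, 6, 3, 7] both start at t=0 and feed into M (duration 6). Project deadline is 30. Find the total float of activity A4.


Forward pass: ES(A4) = sum of predecessors on chain A = 16
EF = ES + duration = 16 + 4 = 20
Backward pass: LF(M) = deadline = 30; LS(M) = 30 - 6 = 24
LF(A4) = LS(M) - sum(successors on chain A) = 24 - 0 = 24
LS = LF - duration = 24 - 4 = 20
Total float = LS - ES = 20 - 16 = 4

4


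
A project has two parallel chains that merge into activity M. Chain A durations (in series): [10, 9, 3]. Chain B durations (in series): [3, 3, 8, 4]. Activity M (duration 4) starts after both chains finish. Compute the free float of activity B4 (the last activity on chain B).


ES(B4) = sum of predecessors on chain B = 14
EF(B4) = ES + duration = 14 + 4 = 18
Successor of B4 is M. ES(M) = max(sum(A), sum(B)) = max(22, 18) = 22
Free float = ES(successor) - EF(current) = 22 - 18 = 4

4


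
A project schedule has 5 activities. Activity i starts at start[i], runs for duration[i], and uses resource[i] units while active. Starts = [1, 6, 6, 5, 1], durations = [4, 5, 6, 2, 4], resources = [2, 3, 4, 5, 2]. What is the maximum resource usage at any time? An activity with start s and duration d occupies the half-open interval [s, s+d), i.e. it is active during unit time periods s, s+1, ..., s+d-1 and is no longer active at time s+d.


Each activity i is active on [start_i, start_i + duration_i).
Compute total resource usage per time slot:
  t=0: active resources = [], total = 0
  t=1: active resources = [2, 2], total = 4
  t=2: active resources = [2, 2], total = 4
  t=3: active resources = [2, 2], total = 4
  t=4: active resources = [2, 2], total = 4
  t=5: active resources = [5], total = 5
  t=6: active resources = [3, 4, 5], total = 12
  t=7: active resources = [3, 4], total = 7
  t=8: active resources = [3, 4], total = 7
  t=9: active resources = [3, 4], total = 7
  t=10: active resources = [3, 4], total = 7
  t=11: active resources = [4], total = 4
Peak resource demand = 12

12


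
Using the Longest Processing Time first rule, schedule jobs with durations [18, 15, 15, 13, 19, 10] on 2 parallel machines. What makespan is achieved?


Sort jobs in decreasing order (LPT): [19, 18, 15, 15, 13, 10]
Assign each job to the least loaded machine:
  Machine 1: jobs [19, 15, 10], load = 44
  Machine 2: jobs [18, 15, 13], load = 46
Makespan = max load = 46

46


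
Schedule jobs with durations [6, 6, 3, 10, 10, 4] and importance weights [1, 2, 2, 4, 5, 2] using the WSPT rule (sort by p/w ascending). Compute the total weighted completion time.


Compute p/w ratios and sort ascending (WSPT): [(3, 2), (10, 5), (4, 2), (10, 4), (6, 2), (6, 1)]
Compute weighted completion times:
  Job (p=3,w=2): C=3, w*C=2*3=6
  Job (p=10,w=5): C=13, w*C=5*13=65
  Job (p=4,w=2): C=17, w*C=2*17=34
  Job (p=10,w=4): C=27, w*C=4*27=108
  Job (p=6,w=2): C=33, w*C=2*33=66
  Job (p=6,w=1): C=39, w*C=1*39=39
Total weighted completion time = 318

318


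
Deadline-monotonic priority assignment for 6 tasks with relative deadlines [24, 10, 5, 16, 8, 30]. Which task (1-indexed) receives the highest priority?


Sort tasks by relative deadline (ascending):
  Task 3: deadline = 5
  Task 5: deadline = 8
  Task 2: deadline = 10
  Task 4: deadline = 16
  Task 1: deadline = 24
  Task 6: deadline = 30
Priority order (highest first): [3, 5, 2, 4, 1, 6]
Highest priority task = 3

3


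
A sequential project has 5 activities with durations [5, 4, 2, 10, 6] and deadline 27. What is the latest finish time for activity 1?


LF(activity 1) = deadline - sum of successor durations
Successors: activities 2 through 5 with durations [4, 2, 10, 6]
Sum of successor durations = 22
LF = 27 - 22 = 5

5


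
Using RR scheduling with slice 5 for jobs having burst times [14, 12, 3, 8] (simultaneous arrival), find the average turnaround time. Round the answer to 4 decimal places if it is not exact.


Time quantum = 5
Execution trace:
  J1 runs 5 units, time = 5
  J2 runs 5 units, time = 10
  J3 runs 3 units, time = 13
  J4 runs 5 units, time = 18
  J1 runs 5 units, time = 23
  J2 runs 5 units, time = 28
  J4 runs 3 units, time = 31
  J1 runs 4 units, time = 35
  J2 runs 2 units, time = 37
Finish times: [35, 37, 13, 31]
Average turnaround = 116/4 = 29.0

29.0


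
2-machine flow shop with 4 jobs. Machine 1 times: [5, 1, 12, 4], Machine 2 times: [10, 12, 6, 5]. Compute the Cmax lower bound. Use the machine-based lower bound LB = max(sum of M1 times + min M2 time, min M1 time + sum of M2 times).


LB1 = sum(M1 times) + min(M2 times) = 22 + 5 = 27
LB2 = min(M1 times) + sum(M2 times) = 1 + 33 = 34
Lower bound = max(LB1, LB2) = max(27, 34) = 34

34


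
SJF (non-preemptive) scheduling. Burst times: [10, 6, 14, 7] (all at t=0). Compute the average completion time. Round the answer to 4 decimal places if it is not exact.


SJF order (ascending): [6, 7, 10, 14]
Completion times:
  Job 1: burst=6, C=6
  Job 2: burst=7, C=13
  Job 3: burst=10, C=23
  Job 4: burst=14, C=37
Average completion = 79/4 = 19.75

19.75


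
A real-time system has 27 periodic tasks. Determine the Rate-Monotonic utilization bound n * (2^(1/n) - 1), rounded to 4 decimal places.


Compute 2^(1/27) = 1.0260044847
Subtract 1: 1.0260044847 - 1 = 0.0260044847
Multiply by n: 27 * 0.0260044847 = 0.7021210869
Round to 4 dp: 0.7021

0.7021


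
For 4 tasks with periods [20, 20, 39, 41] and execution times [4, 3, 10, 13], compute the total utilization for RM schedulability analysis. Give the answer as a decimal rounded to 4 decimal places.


Compute individual utilizations (exact fractions):
  Task 1: C/T = 4/20 = 1/5 (approx. 0.2)
  Task 2: C/T = 3/20 (approx. 0.15)
  Task 3: C/T = 10/39 (approx. 0.2564)
  Task 4: C/T = 13/41 (approx. 0.3171)
Total utilization U = 1/5 + 3/20 + 10/39 + 13/41 = 29533/31980
Rounded to 4 decimal places: U = 0.9235
RM (Liu & Layland) bound for 4 tasks = 0.756828; compare with U = 29533/31980 (approx. 0.923483)
bound < U <= 1, so the RM sufficient condition is not met (inconclusive; an exact test such as response-time analysis is needed).

0.9235


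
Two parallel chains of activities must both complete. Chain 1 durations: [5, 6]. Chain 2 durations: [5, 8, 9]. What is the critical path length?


Path A total = 5 + 6 = 11
Path B total = 5 + 8 + 9 = 22
Critical path = longest path = max(11, 22) = 22

22


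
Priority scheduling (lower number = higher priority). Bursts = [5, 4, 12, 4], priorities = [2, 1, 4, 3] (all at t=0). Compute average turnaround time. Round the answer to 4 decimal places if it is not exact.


Sort by priority (ascending = highest first):
Order: [(1, 4), (2, 5), (3, 4), (4, 12)]
Completion times:
  Priority 1, burst=4, C=4
  Priority 2, burst=5, C=9
  Priority 3, burst=4, C=13
  Priority 4, burst=12, C=25
Average turnaround = 51/4 = 12.75

12.75


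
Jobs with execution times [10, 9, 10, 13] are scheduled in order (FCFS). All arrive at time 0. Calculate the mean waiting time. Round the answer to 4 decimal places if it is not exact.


FCFS order (as given): [10, 9, 10, 13]
Waiting times:
  Job 1: wait = 0
  Job 2: wait = 10
  Job 3: wait = 19
  Job 4: wait = 29
Sum of waiting times = 58
Average waiting time = 58/4 = 14.5

14.5


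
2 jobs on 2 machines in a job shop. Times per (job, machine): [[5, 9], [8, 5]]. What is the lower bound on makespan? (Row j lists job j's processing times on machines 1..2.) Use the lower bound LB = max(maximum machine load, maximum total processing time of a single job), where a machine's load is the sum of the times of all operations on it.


Machine loads:
  Machine 1: 5 + 8 = 13
  Machine 2: 9 + 5 = 14
Max machine load = 14
Job totals:
  Job 1: 14
  Job 2: 13
Max job total = 14
Lower bound = max(14, 14) = 14

14


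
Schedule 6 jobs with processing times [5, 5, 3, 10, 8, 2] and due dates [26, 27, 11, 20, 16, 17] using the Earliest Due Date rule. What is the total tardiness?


Sort by due date (EDD order): [(3, 11), (8, 16), (2, 17), (10, 20), (5, 26), (5, 27)]
Compute completion times and tardiness:
  Job 1: p=3, d=11, C=3, tardiness=max(0,3-11)=0
  Job 2: p=8, d=16, C=11, tardiness=max(0,11-16)=0
  Job 3: p=2, d=17, C=13, tardiness=max(0,13-17)=0
  Job 4: p=10, d=20, C=23, tardiness=max(0,23-20)=3
  Job 5: p=5, d=26, C=28, tardiness=max(0,28-26)=2
  Job 6: p=5, d=27, C=33, tardiness=max(0,33-27)=6
Total tardiness = 11

11


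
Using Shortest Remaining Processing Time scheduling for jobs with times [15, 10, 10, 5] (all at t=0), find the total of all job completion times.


Since all jobs arrive at t=0, SRPT equals SPT ordering.
SPT order: [5, 10, 10, 15]
Completion times:
  Job 1: p=5, C=5
  Job 2: p=10, C=15
  Job 3: p=10, C=25
  Job 4: p=15, C=40
Total completion time = 5 + 15 + 25 + 40 = 85

85


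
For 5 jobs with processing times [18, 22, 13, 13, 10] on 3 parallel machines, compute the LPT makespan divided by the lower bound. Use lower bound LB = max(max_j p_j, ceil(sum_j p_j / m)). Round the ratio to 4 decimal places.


LPT order: [22, 18, 13, 13, 10]
Machine loads after assignment: [22, 28, 26]
LPT makespan = 28
Lower bound = max(max_job, ceil(total/3)) = max(22, 26) = 26
Ratio = 28 / 26 = 1.0769

1.0769


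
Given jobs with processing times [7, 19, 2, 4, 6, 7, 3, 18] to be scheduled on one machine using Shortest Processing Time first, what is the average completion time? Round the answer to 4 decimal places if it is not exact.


Sort jobs by processing time (SPT order): [2, 3, 4, 6, 7, 7, 18, 19]
Compute completion times sequentially:
  Job 1: processing = 2, completes at 2
  Job 2: processing = 3, completes at 5
  Job 3: processing = 4, completes at 9
  Job 4: processing = 6, completes at 15
  Job 5: processing = 7, completes at 22
  Job 6: processing = 7, completes at 29
  Job 7: processing = 18, completes at 47
  Job 8: processing = 19, completes at 66
Sum of completion times = 195
Average completion time = 195/8 = 24.375

24.375


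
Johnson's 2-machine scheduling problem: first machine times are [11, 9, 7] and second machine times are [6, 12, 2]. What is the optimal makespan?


Apply Johnson's rule:
  Group 1 (a <= b): [(2, 9, 12)]
  Group 2 (a > b): [(1, 11, 6), (3, 7, 2)]
Optimal job order: [2, 1, 3]
Schedule:
  Job 2: M1 done at 9, M2 done at 21
  Job 1: M1 done at 20, M2 done at 27
  Job 3: M1 done at 27, M2 done at 29
Makespan = 29

29


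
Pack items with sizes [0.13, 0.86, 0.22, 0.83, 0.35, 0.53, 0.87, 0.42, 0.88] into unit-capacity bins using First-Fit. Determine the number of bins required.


Place items sequentially using First-Fit:
  Item 0.13 -> new Bin 1
  Item 0.86 -> Bin 1 (now 0.99)
  Item 0.22 -> new Bin 2
  Item 0.83 -> new Bin 3
  Item 0.35 -> Bin 2 (now 0.57)
  Item 0.53 -> new Bin 4
  Item 0.87 -> new Bin 5
  Item 0.42 -> Bin 2 (now 0.99)
  Item 0.88 -> new Bin 6
Total bins used = 6

6


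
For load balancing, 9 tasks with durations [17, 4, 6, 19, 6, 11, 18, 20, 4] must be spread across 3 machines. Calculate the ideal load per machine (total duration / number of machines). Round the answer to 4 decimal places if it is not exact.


Total processing time = 17 + 4 + 6 + 19 + 6 + 11 + 18 + 20 + 4 = 105
Number of machines = 3
Ideal balanced load = 105 / 3 = 35.0

35.0


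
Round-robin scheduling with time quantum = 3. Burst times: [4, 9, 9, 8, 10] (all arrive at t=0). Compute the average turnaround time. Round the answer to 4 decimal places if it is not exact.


Time quantum = 3
Execution trace:
  J1 runs 3 units, time = 3
  J2 runs 3 units, time = 6
  J3 runs 3 units, time = 9
  J4 runs 3 units, time = 12
  J5 runs 3 units, time = 15
  J1 runs 1 units, time = 16
  J2 runs 3 units, time = 19
  J3 runs 3 units, time = 22
  J4 runs 3 units, time = 25
  J5 runs 3 units, time = 28
  J2 runs 3 units, time = 31
  J3 runs 3 units, time = 34
  J4 runs 2 units, time = 36
  J5 runs 3 units, time = 39
  J5 runs 1 units, time = 40
Finish times: [16, 31, 34, 36, 40]
Average turnaround = 157/5 = 31.4

31.4


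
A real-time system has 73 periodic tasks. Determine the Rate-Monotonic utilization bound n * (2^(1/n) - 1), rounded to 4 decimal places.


Compute 2^(1/73) = 1.0095403890
Subtract 1: 1.0095403890 - 1 = 0.0095403890
Multiply by n: 73 * 0.0095403890 = 0.6964483970
Round to 4 dp: 0.6964

0.6964


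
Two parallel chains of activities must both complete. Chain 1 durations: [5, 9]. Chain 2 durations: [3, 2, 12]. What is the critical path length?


Path A total = 5 + 9 = 14
Path B total = 3 + 2 + 12 = 17
Critical path = longest path = max(14, 17) = 17

17
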